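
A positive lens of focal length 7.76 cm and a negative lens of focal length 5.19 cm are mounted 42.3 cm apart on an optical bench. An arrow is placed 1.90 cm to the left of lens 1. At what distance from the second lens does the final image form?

4.65 cm

Lens 1: 1/d_i1 = 1/f₁ − 1/d_o1 = 1/(7.76) − 1/(1.90) = -0.3974, so d_i1 = -2.516 cm.
The intermediate image is 2.516 cm to the left of lens 1 (virtual), which is 42.3 − (-2.516) = 44.82 cm to the left of lens 2, so d_o2 = +44.82 cm.
Lens 2 is diverging, so f₂ = −5.19 cm.
Lens 2: 1/d_i2 = 1/f₂ − 1/d_o2 = 1/(-5.19) − 1/(44.82) = -0.2150, so d_i2 = -4.65 cm.
The final image is virtual, 4.65 cm to the left of lens 2 (overall magnification ≈ 0.14).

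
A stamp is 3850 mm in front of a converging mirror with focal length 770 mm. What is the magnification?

1/d_i = 1/f − 1/d_o = 1/(770.0) − 1/(3850) = 0.001039, so d_i = 962.5 mm.
m = −d_i/d_o = −(962.5)/(3850) = -0.250.
The image is real, inverted and reduced, in front of the mirror.

m = -0.250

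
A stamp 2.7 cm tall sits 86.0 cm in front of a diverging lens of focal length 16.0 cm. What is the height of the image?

For a diverging lens, f = -16.0 cm.
1/d_i = 1/f − 1/d_o = 1/(-16.00) − 1/(86.0) = -0.07413, so d_i = -13.49 cm.
m = −d_i/d_o = +0.1569.
|h_i| = |m|·h_o = 0.1569 × 2.7 = 0.424 cm. The image is virtual, upright and reduced, on the same side as the object.

0.424 cm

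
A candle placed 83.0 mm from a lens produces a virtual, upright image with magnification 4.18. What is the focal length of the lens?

f = 109 mm (converging)

m = −d_i/d_o ⇒ d_i = −m·d_o = −(+4.18)·(83.0) = -346.9 mm.
1/f = 1/d_o + 1/d_i = 1/(83.0) + 1/(-346.9) = 0.009166, so f = 109 mm.
Since f is positive, the lens is converging.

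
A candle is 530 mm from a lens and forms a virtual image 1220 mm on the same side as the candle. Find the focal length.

Virtual image ⇒ d_i = −1220 mm.
1/f = 1/d_o + 1/d_i = 1/(530) + 1/(-1220) = 0.001067, so f = 937 mm.
Since f is positive, the lens is converging.

f = 937 mm (converging)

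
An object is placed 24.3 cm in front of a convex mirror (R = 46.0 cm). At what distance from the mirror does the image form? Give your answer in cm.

f = R/2 = 46.0/2 = 23.00 cm; for a convex mirror, f = -23.00 cm.
Mirror equation: 1/v = 1/f − 1/u = 1/(-23.00) − 1/(24.3) = -0.04348 − 0.04115 = -0.08463, so v = -11.8 cm.
The image is virtual, upright and reduced, behind the mirror.

11.8 cm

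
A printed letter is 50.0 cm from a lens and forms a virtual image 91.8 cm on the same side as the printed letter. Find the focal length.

f = 110 cm (converging)

Virtual image ⇒ d_i = −91.8 cm.
1/f = 1/d_o + 1/d_i = 1/(50.0) + 1/(-91.8) = 0.009107, so f = 110 cm.
Since f is positive, the lens is converging.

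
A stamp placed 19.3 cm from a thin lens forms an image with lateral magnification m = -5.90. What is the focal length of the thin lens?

m = −d_i/d_o ⇒ d_i = −m·d_o = −(-5.90)·(19.3) = 113.9 cm.
1/f = 1/d_o + 1/d_i = 1/(19.3) + 1/(113.9) = 0.06059, so f = 16.5 cm.
Since f is positive, the thin lens is converging.

f = 16.5 cm (converging)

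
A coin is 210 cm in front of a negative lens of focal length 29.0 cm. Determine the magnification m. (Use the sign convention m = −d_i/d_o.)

m = +0.121

For a negative lens, f = -29.0 cm.
1/d_i = 1/f − 1/d_o = 1/(-29.00) − 1/(210) = -0.03924, so d_i = -25.48 cm.
m = −d_i/d_o = −(-25.48)/(210) = +0.121.
The image is virtual, upright and reduced, on the same side as the object.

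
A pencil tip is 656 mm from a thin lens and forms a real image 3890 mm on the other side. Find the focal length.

Real image ⇒ d_i = +3890 mm.
1/f = 1/d_o + 1/d_i = 1/(656) + 1/(3890) = 0.001781, so f = 561 mm.
Since f is positive, the thin lens is converging.

f = 561 mm (converging)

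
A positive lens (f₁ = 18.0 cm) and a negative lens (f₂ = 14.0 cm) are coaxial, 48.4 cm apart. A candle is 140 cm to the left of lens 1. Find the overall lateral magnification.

m = -0.0495

Lens 1: 1/d_i1 = 1/(18.0) − 1/(140) = 0.04841, so d_i1 = 20.66 cm; m₁ = −d_i1/d_o1 = -0.1476.
d_o2 = 48.4 − (20.66) = 27.74 cm.
f₂ = −14.0 cm (diverging).
Lens 2: 1/d_i2 = 1/(-14.0) − 1/(27.74) = -0.1075, so d_i2 = -9.304 cm; m₂ = −d_i2/d_o2 = +0.3354.
m = m₁·m₂ = (-0.1476)(+0.3354) = -0.0495.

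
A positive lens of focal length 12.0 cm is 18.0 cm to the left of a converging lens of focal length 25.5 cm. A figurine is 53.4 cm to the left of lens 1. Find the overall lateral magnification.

Lens 1: 1/d_i1 = 1/(12.0) − 1/(53.4) = 0.06461, so d_i1 = 15.48 cm; m₁ = −d_i1/d_o1 = -0.2899.
d_o2 = 18.0 − (15.48) = 2.520 cm.
Lens 2: 1/d_i2 = 1/(25.5) − 1/(2.520) = -0.3576, so d_i2 = -2.796 cm; m₂ = −d_i2/d_o2 = +1.110.
m = m₁·m₂ = (-0.2899)(+1.110) = -0.322.

m = -0.322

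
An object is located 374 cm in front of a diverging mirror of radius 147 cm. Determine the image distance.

61.4 cm

f = R/2 = 147/2 = 73.50 cm; for a diverging mirror, f = -73.50 cm.
Mirror equation: 1/s_i = 1/f − 1/s_o = 1/(-73.50) − 1/(374) = -0.01361 − 0.002674 = -0.01628, so s_i = -61.4 cm.
The image is virtual, upright and reduced, behind the mirror.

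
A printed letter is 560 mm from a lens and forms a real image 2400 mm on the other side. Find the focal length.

Real image ⇒ d_i = +2400 mm.
1/f = 1/d_o + 1/d_i = 1/(560) + 1/(2400) = 0.002202, so f = 454 mm.
Since f is positive, the lens is converging.

f = 454 mm (converging)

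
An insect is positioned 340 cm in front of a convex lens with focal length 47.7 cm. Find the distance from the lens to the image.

55.5 cm

Lens equation: 1/v = 1/f − 1/u = 1/(47.70) − 1/(340) = 0.02096 − 0.002941 = 0.01802, so v = 55.5 cm.
The image is real, inverted and reduced, on the far side of the lens.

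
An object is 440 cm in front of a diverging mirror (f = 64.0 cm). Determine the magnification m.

For a diverging mirror, f = -64.0 cm.
1/d_i = 1/f − 1/d_o = 1/(-64.00) − 1/(440) = -0.01790, so d_i = -55.87 cm.
m = −d_i/d_o = −(-55.87)/(440) = +0.127.
The image is virtual, upright and reduced, behind the mirror.

m = +0.127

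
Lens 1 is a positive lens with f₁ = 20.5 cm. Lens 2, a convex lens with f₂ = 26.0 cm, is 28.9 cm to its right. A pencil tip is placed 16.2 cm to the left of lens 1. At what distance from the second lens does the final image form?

Lens 1: 1/d_i1 = 1/f₁ − 1/d_o1 = 1/(20.5) − 1/(16.2) = -0.01295, so d_i1 = -77.23 cm.
The intermediate image is 77.23 cm to the left of lens 1 (virtual), which is 28.9 − (-77.23) = 106.1 cm to the left of lens 2, so d_o2 = +106.1 cm.
Lens 2: 1/d_i2 = 1/f₂ − 1/d_o2 = 1/(26.0) − 1/(106.1) = 0.02904, so d_i2 = 34.4 cm.
The final image is real, 34.4 cm to the right of lens 2 (overall magnification ≈ -1.5).

34.4 cm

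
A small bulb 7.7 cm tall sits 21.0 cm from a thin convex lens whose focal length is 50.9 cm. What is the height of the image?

13.1 cm

1/d_i = 1/f − 1/d_o = 1/(50.90) − 1/(21.0) = -0.02797, so d_i = -35.75 cm.
m = −d_i/d_o = +1.702.
|h_i| = |m|·h_o = 1.702 × 7.7 = 13.1 cm. The image is virtual, upright and enlarged, on the same side as the object.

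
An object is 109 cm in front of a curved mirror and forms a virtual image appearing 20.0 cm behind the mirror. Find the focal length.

f = -24.5 cm (convex)

Virtual image ⇒ d_i = −20.0 cm.
1/f = 1/d_o + 1/d_i = 1/(109) + 1/(-20.0) = -0.04083, so f = -24.5 cm.
Since f is negative, the curved mirror is convex.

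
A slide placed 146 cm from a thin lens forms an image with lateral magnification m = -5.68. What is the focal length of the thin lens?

f = 124 cm (converging)

m = −d_i/d_o ⇒ d_i = −m·d_o = −(-5.68)·(146) = 829.3 cm.
1/f = 1/d_o + 1/d_i = 1/(146) + 1/(829.3) = 0.008055, so f = 124 cm.
Since f is positive, the thin lens is converging.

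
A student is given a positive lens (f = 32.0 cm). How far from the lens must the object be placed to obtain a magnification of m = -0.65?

81.2 cm

m = −d_i/d_o ⇒ d_i = −m·d_o.
1/f = 1/d_o + 1/d_i = 1/d_o − 1/(m·d_o) = (1 − 1/m)/d_o, so d_o = f(1 − 1/m) = (32.00)(1 − 1/(-0.65)) = 81.2 cm.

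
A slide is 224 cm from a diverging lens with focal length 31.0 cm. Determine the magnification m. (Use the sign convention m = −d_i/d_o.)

m = +0.122

For a diverging lens, f = -31.0 cm.
1/d_i = 1/f − 1/d_o = 1/(-31.00) − 1/(224) = -0.03672, so d_i = -27.23 cm.
m = −d_i/d_o = −(-27.23)/(224) = +0.122.
The image is virtual, upright and reduced, on the same side as the object.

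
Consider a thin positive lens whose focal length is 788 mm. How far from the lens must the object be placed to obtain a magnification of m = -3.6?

1010 mm

m = −d_i/d_o ⇒ d_i = −m·d_o.
1/f = 1/d_o + 1/d_i = 1/d_o − 1/(m·d_o) = (1 − 1/m)/d_o, so d_o = f(1 − 1/m) = (788.0)(1 − 1/(-3.6)) = 1010 mm.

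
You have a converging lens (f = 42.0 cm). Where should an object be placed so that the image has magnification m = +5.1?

33.8 cm

m = −d_i/d_o ⇒ d_i = −m·d_o.
1/f = 1/d_o + 1/d_i = 1/d_o − 1/(m·d_o) = (1 − 1/m)/d_o, so d_o = f(1 − 1/m) = (42.00)(1 − 1/(+5.1)) = 33.8 cm.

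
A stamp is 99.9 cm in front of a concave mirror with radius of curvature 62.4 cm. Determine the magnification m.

m = -0.454

f = R/2 = 62.4/2 = 31.20 cm.
1/d_i = 1/f − 1/d_o = 1/(31.20) − 1/(99.9) = 0.02204, so d_i = 45.37 cm.
m = −d_i/d_o = −(45.37)/(99.9) = -0.454.
The image is real, inverted and reduced, in front of the mirror.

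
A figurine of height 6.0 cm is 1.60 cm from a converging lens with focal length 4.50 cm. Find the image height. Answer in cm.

1/d_i = 1/f − 1/d_o = 1/(4.500) − 1/(1.60) = -0.4028, so d_i = -2.483 cm.
m = −d_i/d_o = +1.552.
|h_i| = |m|·h_o = 1.552 × 6.0 = 9.31 cm. The image is virtual, upright and enlarged, on the same side as the object.

9.31 cm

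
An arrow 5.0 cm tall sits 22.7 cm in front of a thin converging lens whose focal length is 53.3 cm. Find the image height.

8.71 cm

1/d_i = 1/f − 1/d_o = 1/(53.30) − 1/(22.7) = -0.02529, so d_i = -39.54 cm.
m = −d_i/d_o = +1.742.
|h_i| = |m|·h_o = 1.742 × 5.0 = 8.71 cm. The image is virtual, upright and enlarged, on the same side as the object.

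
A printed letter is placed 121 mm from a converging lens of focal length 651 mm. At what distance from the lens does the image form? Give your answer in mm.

Lens equation: 1/q = 1/f − 1/p = 1/(651.0) − 1/(121) = 0.001536 − 0.008264 = -0.006728, so q = -149 mm.
The image is virtual, upright and enlarged, on the same side as the object.

149 mm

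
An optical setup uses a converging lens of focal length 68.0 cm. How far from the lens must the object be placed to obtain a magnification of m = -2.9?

91.4 cm

m = −d_i/d_o ⇒ d_i = −m·d_o.
1/f = 1/d_o + 1/d_i = 1/d_o − 1/(m·d_o) = (1 − 1/m)/d_o, so d_o = f(1 − 1/m) = (68.00)(1 − 1/(-2.9)) = 91.4 cm.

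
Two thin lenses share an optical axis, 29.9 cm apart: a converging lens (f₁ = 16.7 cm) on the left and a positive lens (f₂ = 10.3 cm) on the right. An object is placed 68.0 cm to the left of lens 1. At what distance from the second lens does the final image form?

Lens 1: 1/d_i1 = 1/f₁ − 1/d_o1 = 1/(16.7) − 1/(68.0) = 0.04517, so d_i1 = 22.14 cm.
The intermediate image is 22.14 cm to the right of lens 1, which is 29.9 − (22.14) = 7.760 cm to the left of lens 2, so d_o2 = +7.760 cm.
Lens 2: 1/d_i2 = 1/f₂ − 1/d_o2 = 1/(10.3) − 1/(7.760) = -0.03178, so d_i2 = -31.5 cm.
The final image is virtual, 31.5 cm to the left of lens 2 (overall magnification ≈ -1.3).

31.5 cm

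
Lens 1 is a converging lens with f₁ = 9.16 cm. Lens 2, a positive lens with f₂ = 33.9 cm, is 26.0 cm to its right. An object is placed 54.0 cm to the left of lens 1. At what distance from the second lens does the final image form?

26.8 cm

Lens 1: 1/d_i1 = 1/f₁ − 1/d_o1 = 1/(9.16) − 1/(54.0) = 0.09065, so d_i1 = 11.03 cm.
The intermediate image is 11.03 cm to the right of lens 1, which is 26.0 − (11.03) = 14.97 cm to the left of lens 2, so d_o2 = +14.97 cm.
Lens 2: 1/d_i2 = 1/f₂ − 1/d_o2 = 1/(33.9) − 1/(14.97) = -0.03730, so d_i2 = -26.8 cm.
The final image is virtual, 26.8 cm to the left of lens 2 (overall magnification ≈ -0.37).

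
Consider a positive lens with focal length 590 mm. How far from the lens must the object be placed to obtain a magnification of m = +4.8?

m = −d_i/d_o ⇒ d_i = −m·d_o.
1/f = 1/d_o + 1/d_i = 1/d_o − 1/(m·d_o) = (1 − 1/m)/d_o, so d_o = f(1 − 1/m) = (590.0)(1 − 1/(+4.8)) = 467 mm.

467 mm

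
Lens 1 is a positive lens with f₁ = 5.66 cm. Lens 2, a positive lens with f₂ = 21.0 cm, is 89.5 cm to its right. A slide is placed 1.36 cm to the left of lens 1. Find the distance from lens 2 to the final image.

Lens 1: 1/d_i1 = 1/f₁ − 1/d_o1 = 1/(5.66) − 1/(1.36) = -0.5586, so d_i1 = -1.790 cm.
The intermediate image is 1.790 cm to the left of lens 1 (virtual), which is 89.5 − (-1.790) = 91.29 cm to the left of lens 2, so d_o2 = +91.29 cm.
Lens 2: 1/d_i2 = 1/f₂ − 1/d_o2 = 1/(21.0) − 1/(91.29) = 0.03666, so d_i2 = 27.3 cm.
The final image is real, 27.3 cm to the right of lens 2 (overall magnification ≈ -0.39).

27.3 cm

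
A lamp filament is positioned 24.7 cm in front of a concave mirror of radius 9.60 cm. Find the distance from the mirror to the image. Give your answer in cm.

f = R/2 = 9.60/2 = 4.800 cm.
Mirror equation: 1/d_i = 1/f − 1/d_o = 1/(4.800) − 1/(24.7) = 0.2083 − 0.04049 = 0.1678, so d_i = 5.96 cm.
The image is real, inverted and reduced, in front of the mirror.

5.96 cm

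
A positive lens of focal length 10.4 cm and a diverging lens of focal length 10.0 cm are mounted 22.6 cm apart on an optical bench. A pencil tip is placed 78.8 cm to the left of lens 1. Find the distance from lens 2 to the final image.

Lens 1: 1/d_i1 = 1/f₁ − 1/d_o1 = 1/(10.4) − 1/(78.8) = 0.08346, so d_i1 = 11.98 cm.
The intermediate image is 11.98 cm to the right of lens 1, which is 22.6 − (11.98) = 10.62 cm to the left of lens 2, so d_o2 = +10.62 cm.
Lens 2 is diverging, so f₂ = −10.0 cm.
Lens 2: 1/d_i2 = 1/f₂ − 1/d_o2 = 1/(-10.0) − 1/(10.62) = -0.1942, so d_i2 = -5.15 cm.
The final image is virtual, 5.15 cm to the left of lens 2 (overall magnification ≈ -0.074).

5.15 cm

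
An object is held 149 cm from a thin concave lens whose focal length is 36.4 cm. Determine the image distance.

29.3 cm

For a concave lens, f = -36.4 cm.
Lens equation: 1/q = 1/f − 1/p = 1/(-36.40) − 1/(149) = -0.02747 − 0.006711 = -0.03418, so q = -29.3 cm.
The image is virtual, upright and reduced, on the same side as the object.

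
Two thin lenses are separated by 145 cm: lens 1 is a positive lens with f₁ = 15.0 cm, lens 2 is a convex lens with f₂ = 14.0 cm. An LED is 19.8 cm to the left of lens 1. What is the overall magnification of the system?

m = +0.633

Lens 1: 1/d_i1 = 1/(15.0) − 1/(19.8) = 0.01616, so d_i1 = 61.87 cm; m₁ = −d_i1/d_o1 = -3.125.
d_o2 = 145 − (61.87) = 83.13 cm.
Lens 2: 1/d_i2 = 1/(14.0) − 1/(83.13) = 0.05940, so d_i2 = 16.84 cm; m₂ = −d_i2/d_o2 = -0.2025.
m = m₁·m₂ = (-3.125)(-0.2025) = +0.633.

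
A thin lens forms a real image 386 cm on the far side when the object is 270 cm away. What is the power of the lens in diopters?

d_i = +386 cm.
1/f = 1/d_o + 1/d_i = 1/(270) + 1/(386) = 0.006294 cm⁻¹.
f = 158.9 cm = 1.589 m, so P = 1/f = +0.629 D.

P = +0.629 D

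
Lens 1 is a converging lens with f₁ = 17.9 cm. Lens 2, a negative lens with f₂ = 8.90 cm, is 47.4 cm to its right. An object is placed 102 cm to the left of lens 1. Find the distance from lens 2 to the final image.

6.61 cm

Lens 1: 1/d_i1 = 1/f₁ − 1/d_o1 = 1/(17.9) − 1/(102) = 0.04606, so d_i1 = 21.71 cm.
The intermediate image is 21.71 cm to the right of lens 1, which is 47.4 − (21.71) = 25.69 cm to the left of lens 2, so d_o2 = +25.69 cm.
Lens 2 is diverging, so f₂ = −8.90 cm.
Lens 2: 1/d_i2 = 1/f₂ − 1/d_o2 = 1/(-8.90) − 1/(25.69) = -0.1513, so d_i2 = -6.61 cm.
The final image is virtual, 6.61 cm to the left of lens 2 (overall magnification ≈ -0.055).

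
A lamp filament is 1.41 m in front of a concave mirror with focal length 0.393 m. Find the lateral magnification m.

1/d_i = 1/f − 1/d_o = 1/(0.3930) − 1/(1.41) = 1.835, so d_i = 0.5449 m.
m = −d_i/d_o = −(0.5449)/(1.41) = -0.386.
The image is real, inverted and reduced, in front of the mirror.

m = -0.386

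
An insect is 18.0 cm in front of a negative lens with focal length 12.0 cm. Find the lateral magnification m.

m = +0.400

For a negative lens, f = -12.0 cm.
1/d_i = 1/f − 1/d_o = 1/(-12.00) − 1/(18.0) = -0.1389, so d_i = -7.200 cm.
m = −d_i/d_o = −(-7.200)/(18.0) = +0.400.
The image is virtual, upright and reduced, on the same side as the object.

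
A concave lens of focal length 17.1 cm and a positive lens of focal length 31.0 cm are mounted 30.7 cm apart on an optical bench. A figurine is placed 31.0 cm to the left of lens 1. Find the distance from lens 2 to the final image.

121 cm

Lens 1 is diverging, so f₁ = −17.1 cm.
Lens 1: 1/d_i1 = 1/f₁ − 1/d_o1 = 1/(-17.1) − 1/(31.0) = -0.09074, so d_i1 = -11.02 cm.
The intermediate image is 11.02 cm to the left of lens 1 (virtual), which is 30.7 − (-11.02) = 41.72 cm to the left of lens 2, so d_o2 = +41.72 cm.
Lens 2: 1/d_i2 = 1/f₂ − 1/d_o2 = 1/(31.0) − 1/(41.72) = 0.008289, so d_i2 = 121 cm.
The final image is real, 121 cm to the right of lens 2 (overall magnification ≈ -1.0).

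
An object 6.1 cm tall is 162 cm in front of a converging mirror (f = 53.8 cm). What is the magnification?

1/d_i = 1/f − 1/d_o = 1/(53.80) − 1/(162) = 0.01241, so d_i = 80.55 cm.
m = −d_i/d_o = −(80.55)/(162) = -0.497.
The image is real, inverted and reduced, in front of the mirror.

m = -0.497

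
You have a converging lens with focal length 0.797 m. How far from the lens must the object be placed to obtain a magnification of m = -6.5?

m = −d_i/d_o ⇒ d_i = −m·d_o.
1/f = 1/d_o + 1/d_i = 1/d_o − 1/(m·d_o) = (1 − 1/m)/d_o, so d_o = f(1 − 1/m) = (0.7970)(1 − 1/(-6.5)) = 0.920 m.

0.920 m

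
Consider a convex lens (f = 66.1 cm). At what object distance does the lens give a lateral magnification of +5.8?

m = −d_i/d_o ⇒ d_i = −m·d_o.
1/f = 1/d_o + 1/d_i = 1/d_o − 1/(m·d_o) = (1 − 1/m)/d_o, so d_o = f(1 − 1/m) = (66.10)(1 − 1/(+5.8)) = 54.7 cm.

54.7 cm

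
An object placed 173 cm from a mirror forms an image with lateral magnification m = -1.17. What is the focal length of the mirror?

m = −d_i/d_o ⇒ d_i = −m·d_o = −(-1.17)·(173) = 202.4 cm.
1/f = 1/d_o + 1/d_i = 1/(173) + 1/(202.4) = 0.01072, so f = 93.3 cm.
Since f is positive, the mirror is concave.

f = 93.3 cm (concave)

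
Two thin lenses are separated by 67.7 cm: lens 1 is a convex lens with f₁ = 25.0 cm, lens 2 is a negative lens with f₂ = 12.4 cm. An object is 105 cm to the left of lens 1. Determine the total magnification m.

m = -0.0819

Lens 1: 1/d_i1 = 1/(25.0) − 1/(105) = 0.03048, so d_i1 = 32.81 cm; m₁ = −d_i1/d_o1 = -0.3125.
d_o2 = 67.7 − (32.81) = 34.89 cm.
f₂ = −12.4 cm (diverging).
Lens 2: 1/d_i2 = 1/(-12.4) − 1/(34.89) = -0.1093, so d_i2 = -9.149 cm; m₂ = −d_i2/d_o2 = +0.2622.
m = m₁·m₂ = (-0.3125)(+0.2622) = -0.0819.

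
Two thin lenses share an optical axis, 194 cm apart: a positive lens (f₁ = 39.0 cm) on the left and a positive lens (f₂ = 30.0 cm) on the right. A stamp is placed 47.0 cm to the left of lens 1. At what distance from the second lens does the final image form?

Lens 1: 1/d_i1 = 1/f₁ − 1/d_o1 = 1/(39.0) − 1/(47.0) = 0.004364, so d_i1 = 229.1 cm.
The intermediate image is 229.1 cm to the right of lens 1, which lies 35.10 cm to the right of lens 2 — a virtual object — so d_o2 = −35.10 cm.
Lens 2: 1/d_i2 = 1/f₂ − 1/d_o2 = 1/(30.0) − 1/(-35.10) = 0.06182, so d_i2 = 16.2 cm.
The final image is real, 16.2 cm to the right of lens 2 (overall magnification ≈ -2.2).

16.2 cm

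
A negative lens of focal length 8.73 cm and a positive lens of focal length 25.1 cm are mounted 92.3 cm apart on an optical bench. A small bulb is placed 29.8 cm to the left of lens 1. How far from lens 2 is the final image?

33.6 cm

Lens 1 is diverging, so f₁ = −8.73 cm.
Lens 1: 1/d_i1 = 1/f₁ − 1/d_o1 = 1/(-8.73) − 1/(29.8) = -0.1481, so d_i1 = -6.752 cm.
The intermediate image is 6.752 cm to the left of lens 1 (virtual), which is 92.3 − (-6.752) = 99.05 cm to the left of lens 2, so d_o2 = +99.05 cm.
Lens 2: 1/d_i2 = 1/f₂ − 1/d_o2 = 1/(25.1) − 1/(99.05) = 0.02974, so d_i2 = 33.6 cm.
The final image is real, 33.6 cm to the right of lens 2 (overall magnification ≈ -0.077).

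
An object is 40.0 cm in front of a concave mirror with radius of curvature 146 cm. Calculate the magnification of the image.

m = +2.21

f = R/2 = 146/2 = 73.00 cm.
1/d_i = 1/f − 1/d_o = 1/(73.00) − 1/(40.0) = -0.01130, so d_i = -88.48 cm.
m = −d_i/d_o = −(-88.48)/(40.0) = +2.21.
The image is virtual, upright and enlarged, behind the mirror.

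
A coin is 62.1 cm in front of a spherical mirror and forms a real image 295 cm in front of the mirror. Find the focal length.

Real image ⇒ d_i = +295 cm.
1/f = 1/d_o + 1/d_i = 1/(62.1) + 1/(295) = 0.01949, so f = 51.3 cm.
Since f is positive, the spherical mirror is concave.

f = 51.3 cm (concave)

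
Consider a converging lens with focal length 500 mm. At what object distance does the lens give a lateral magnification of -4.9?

602 mm

m = −d_i/d_o ⇒ d_i = −m·d_o.
1/f = 1/d_o + 1/d_i = 1/d_o − 1/(m·d_o) = (1 − 1/m)/d_o, so d_o = f(1 − 1/m) = (500.0)(1 − 1/(-4.9)) = 602 mm.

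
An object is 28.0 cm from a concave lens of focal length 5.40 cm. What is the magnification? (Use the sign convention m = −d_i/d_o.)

For a concave lens, f = -5.40 cm.
1/d_i = 1/f − 1/d_o = 1/(-5.400) − 1/(28.0) = -0.2209, so d_i = -4.527 cm.
m = −d_i/d_o = −(-4.527)/(28.0) = +0.162.
The image is virtual, upright and reduced, on the same side as the object.

m = +0.162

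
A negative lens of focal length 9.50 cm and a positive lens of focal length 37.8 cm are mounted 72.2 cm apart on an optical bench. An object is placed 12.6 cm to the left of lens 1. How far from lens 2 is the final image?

Lens 1 is diverging, so f₁ = −9.50 cm.
Lens 1: 1/d_i1 = 1/f₁ − 1/d_o1 = 1/(-9.50) − 1/(12.6) = -0.1846, so d_i1 = -5.416 cm.
The intermediate image is 5.416 cm to the left of lens 1 (virtual), which is 72.2 − (-5.416) = 77.62 cm to the left of lens 2, so d_o2 = +77.62 cm.
Lens 2: 1/d_i2 = 1/f₂ − 1/d_o2 = 1/(37.8) − 1/(77.62) = 0.01357, so d_i2 = 73.7 cm.
The final image is real, 73.7 cm to the right of lens 2 (overall magnification ≈ -0.41).

73.7 cm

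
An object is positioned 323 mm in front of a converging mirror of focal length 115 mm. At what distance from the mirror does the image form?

Mirror equation: 1/v = 1/f − 1/u = 1/(115.0) − 1/(323) = 0.008696 − 0.003096 = 0.005600, so v = 179 mm.
The image is real, inverted and reduced, in front of the mirror.

179 mm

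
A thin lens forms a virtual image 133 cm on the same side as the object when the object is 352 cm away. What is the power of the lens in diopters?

P = -0.468 D

Virtual image ⇒ d_i = −133 cm.
1/f = 1/d_o + 1/d_i = 1/(352) + 1/(-133) = -0.004678 cm⁻¹.
f = -213.8 cm = -2.138 m, so P = 1/f = -0.468 D.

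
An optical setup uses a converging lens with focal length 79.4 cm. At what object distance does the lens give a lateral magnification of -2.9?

m = −d_i/d_o ⇒ d_i = −m·d_o.
1/f = 1/d_o + 1/d_i = 1/d_o − 1/(m·d_o) = (1 − 1/m)/d_o, so d_o = f(1 − 1/m) = (79.40)(1 − 1/(-2.9)) = 107 cm.

107 cm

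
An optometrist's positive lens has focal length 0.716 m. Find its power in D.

P = +1.40 D

P = 1/f = 1/(0.716 m) = +1.40 D.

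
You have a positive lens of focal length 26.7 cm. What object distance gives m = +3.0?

m = −d_i/d_o ⇒ d_i = −m·d_o.
1/f = 1/d_o + 1/d_i = 1/d_o − 1/(m·d_o) = (1 − 1/m)/d_o, so d_o = f(1 − 1/m) = (26.70)(1 − 1/(+3.0)) = 17.8 cm.

17.8 cm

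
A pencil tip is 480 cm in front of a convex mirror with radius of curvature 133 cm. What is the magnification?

f = R/2 = 133/2 = 66.50 cm; for a convex mirror, f = -66.50 cm.
1/d_i = 1/f − 1/d_o = 1/(-66.50) − 1/(480) = -0.01712, so d_i = -58.41 cm.
m = −d_i/d_o = −(-58.41)/(480) = +0.122.
The image is virtual, upright and reduced, behind the mirror.

m = +0.122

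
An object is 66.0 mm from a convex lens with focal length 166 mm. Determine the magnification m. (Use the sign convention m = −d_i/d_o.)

1/d_i = 1/f − 1/d_o = 1/(166.0) − 1/(66.0) = -0.009127, so d_i = -109.6 mm.
m = −d_i/d_o = −(-109.6)/(66.0) = +1.66.
The image is virtual, upright and enlarged, on the same side as the object.

m = +1.66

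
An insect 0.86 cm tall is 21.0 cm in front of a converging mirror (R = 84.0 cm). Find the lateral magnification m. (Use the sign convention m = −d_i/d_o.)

f = R/2 = 84.0/2 = 42.00 cm.
1/d_i = 1/f − 1/d_o = 1/(42.00) − 1/(21.0) = -0.02381, so d_i = -42.00 cm.
m = −d_i/d_o = −(-42.00)/(21.0) = +2.00.
The image is virtual, upright and enlarged, behind the mirror.

m = +2.00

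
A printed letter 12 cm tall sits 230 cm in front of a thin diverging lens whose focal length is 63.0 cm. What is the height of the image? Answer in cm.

For a diverging lens, f = -63.0 cm.
1/d_i = 1/f − 1/d_o = 1/(-63.00) − 1/(230) = -0.02022, so d_i = -49.45 cm.
m = −d_i/d_o = +0.2150.
|h_i| = |m|·h_o = 0.2150 × 12 = 2.58 cm. The image is virtual, upright and reduced, on the same side as the object.

2.58 cm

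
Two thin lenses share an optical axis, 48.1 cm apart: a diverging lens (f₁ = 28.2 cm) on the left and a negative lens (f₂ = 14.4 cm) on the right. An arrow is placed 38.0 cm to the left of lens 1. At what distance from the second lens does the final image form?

11.8 cm

Lens 1 is diverging, so f₁ = −28.2 cm.
Lens 1: 1/d_i1 = 1/f₁ − 1/d_o1 = 1/(-28.2) − 1/(38.0) = -0.06178, so d_i1 = -16.19 cm.
The intermediate image is 16.19 cm to the left of lens 1 (virtual), which is 48.1 − (-16.19) = 64.29 cm to the left of lens 2, so d_o2 = +64.29 cm.
Lens 2 is diverging, so f₂ = −14.4 cm.
Lens 2: 1/d_i2 = 1/f₂ − 1/d_o2 = 1/(-14.4) − 1/(64.29) = -0.08500, so d_i2 = -11.8 cm.
The final image is virtual, 11.8 cm to the left of lens 2 (overall magnification ≈ 0.078).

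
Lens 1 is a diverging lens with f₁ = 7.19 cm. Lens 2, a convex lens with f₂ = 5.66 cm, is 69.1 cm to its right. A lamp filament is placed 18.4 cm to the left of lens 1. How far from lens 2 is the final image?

Lens 1 is diverging, so f₁ = −7.19 cm.
Lens 1: 1/d_i1 = 1/f₁ − 1/d_o1 = 1/(-7.19) − 1/(18.4) = -0.1934, so d_i1 = -5.170 cm.
The intermediate image is 5.170 cm to the left of lens 1 (virtual), which is 69.1 − (-5.170) = 74.27 cm to the left of lens 2, so d_o2 = +74.27 cm.
Lens 2: 1/d_i2 = 1/f₂ − 1/d_o2 = 1/(5.66) − 1/(74.27) = 0.1632, so d_i2 = 6.13 cm.
The final image is real, 6.13 cm to the right of lens 2 (overall magnification ≈ -0.023).

6.13 cm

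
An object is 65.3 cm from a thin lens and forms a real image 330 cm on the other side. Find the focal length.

Real image ⇒ d_i = +330 cm.
1/f = 1/d_o + 1/d_i = 1/(65.3) + 1/(330) = 0.01834, so f = 54.5 cm.
Since f is positive, the thin lens is converging.

f = 54.5 cm (converging)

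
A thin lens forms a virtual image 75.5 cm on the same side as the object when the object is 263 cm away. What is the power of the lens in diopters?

P = -0.944 D

Virtual image ⇒ d_i = −75.5 cm.
1/f = 1/d_o + 1/d_i = 1/(263) + 1/(-75.5) = -0.009443 cm⁻¹.
f = -105.9 cm = -1.059 m, so P = 1/f = -0.944 D.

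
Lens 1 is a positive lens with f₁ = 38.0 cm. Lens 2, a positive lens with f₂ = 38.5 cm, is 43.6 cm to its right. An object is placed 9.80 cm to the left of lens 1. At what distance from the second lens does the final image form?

119 cm

Lens 1: 1/d_i1 = 1/f₁ − 1/d_o1 = 1/(38.0) − 1/(9.80) = -0.07573, so d_i1 = -13.21 cm.
The intermediate image is 13.21 cm to the left of lens 1 (virtual), which is 43.6 − (-13.21) = 56.81 cm to the left of lens 2, so d_o2 = +56.81 cm.
Lens 2: 1/d_i2 = 1/f₂ − 1/d_o2 = 1/(38.5) − 1/(56.81) = 0.008371, so d_i2 = 119 cm.
The final image is real, 119 cm to the right of lens 2 (overall magnification ≈ -2.8).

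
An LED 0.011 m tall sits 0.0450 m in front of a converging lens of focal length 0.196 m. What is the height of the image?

0.0143 m

1/d_i = 1/f − 1/d_o = 1/(0.1960) − 1/(0.0450) = -17.12, so d_i = -0.05841 m.
m = −d_i/d_o = +1.298.
|h_i| = |m|·h_o = 1.298 × 0.011 = 0.0143 m. The image is virtual, upright and enlarged, on the same side as the object.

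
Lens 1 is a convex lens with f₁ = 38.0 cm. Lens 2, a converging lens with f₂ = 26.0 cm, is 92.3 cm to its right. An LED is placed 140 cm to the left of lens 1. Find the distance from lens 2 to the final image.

73.8 cm

Lens 1: 1/d_i1 = 1/f₁ − 1/d_o1 = 1/(38.0) − 1/(140) = 0.01917, so d_i1 = 52.16 cm.
The intermediate image is 52.16 cm to the right of lens 1, which is 92.3 − (52.16) = 40.14 cm to the left of lens 2, so d_o2 = +40.14 cm.
Lens 2: 1/d_i2 = 1/f₂ − 1/d_o2 = 1/(26.0) − 1/(40.14) = 0.01355, so d_i2 = 73.8 cm.
The final image is real, 73.8 cm to the right of lens 2 (overall magnification ≈ 0.68).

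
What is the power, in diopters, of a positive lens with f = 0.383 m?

P = +2.61 D

P = 1/f = 1/(0.383 m) = +2.61 D.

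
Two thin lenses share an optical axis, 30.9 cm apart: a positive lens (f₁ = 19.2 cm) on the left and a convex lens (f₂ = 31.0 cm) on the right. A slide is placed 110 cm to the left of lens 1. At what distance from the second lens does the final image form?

Lens 1: 1/d_i1 = 1/f₁ − 1/d_o1 = 1/(19.2) − 1/(110) = 0.04299, so d_i1 = 23.26 cm.
The intermediate image is 23.26 cm to the right of lens 1, which is 30.9 − (23.26) = 7.640 cm to the left of lens 2, so d_o2 = +7.640 cm.
Lens 2: 1/d_i2 = 1/f₂ − 1/d_o2 = 1/(31.0) − 1/(7.640) = -0.09863, so d_i2 = -10.1 cm.
The final image is virtual, 10.1 cm to the left of lens 2 (overall magnification ≈ -0.28).

10.1 cm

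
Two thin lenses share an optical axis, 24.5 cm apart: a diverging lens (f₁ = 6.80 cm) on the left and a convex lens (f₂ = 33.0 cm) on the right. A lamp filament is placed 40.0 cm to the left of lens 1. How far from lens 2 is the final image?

372 cm

Lens 1 is diverging, so f₁ = −6.80 cm.
Lens 1: 1/d_i1 = 1/f₁ − 1/d_o1 = 1/(-6.80) − 1/(40.0) = -0.1721, so d_i1 = -5.812 cm.
The intermediate image is 5.812 cm to the left of lens 1 (virtual), which is 24.5 − (-5.812) = 30.31 cm to the left of lens 2, so d_o2 = +30.31 cm.
Lens 2: 1/d_i2 = 1/f₂ − 1/d_o2 = 1/(33.0) − 1/(30.31) = -0.002689, so d_i2 = -372 cm.
The final image is virtual, 372 cm to the left of lens 2 (overall magnification ≈ 1.8).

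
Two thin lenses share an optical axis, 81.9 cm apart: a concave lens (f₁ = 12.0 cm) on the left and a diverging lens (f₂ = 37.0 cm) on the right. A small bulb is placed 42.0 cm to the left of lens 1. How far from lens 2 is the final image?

Lens 1 is diverging, so f₁ = −12.0 cm.
Lens 1: 1/d_i1 = 1/f₁ − 1/d_o1 = 1/(-12.0) − 1/(42.0) = -0.1071, so d_i1 = -9.333 cm.
The intermediate image is 9.333 cm to the left of lens 1 (virtual), which is 81.9 − (-9.333) = 91.23 cm to the left of lens 2, so d_o2 = +91.23 cm.
Lens 2 is diverging, so f₂ = −37.0 cm.
Lens 2: 1/d_i2 = 1/f₂ − 1/d_o2 = 1/(-37.0) − 1/(91.23) = -0.03799, so d_i2 = -26.3 cm.
The final image is virtual, 26.3 cm to the left of lens 2 (overall magnification ≈ 0.064).

26.3 cm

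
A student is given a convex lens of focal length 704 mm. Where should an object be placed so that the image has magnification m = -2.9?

m = −d_i/d_o ⇒ d_i = −m·d_o.
1/f = 1/d_o + 1/d_i = 1/d_o − 1/(m·d_o) = (1 − 1/m)/d_o, so d_o = f(1 − 1/m) = (704.0)(1 − 1/(-2.9)) = 947 mm.

947 mm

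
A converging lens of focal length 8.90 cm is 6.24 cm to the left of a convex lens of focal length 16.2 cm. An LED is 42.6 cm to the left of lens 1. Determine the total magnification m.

m = -0.202

Lens 1: 1/d_i1 = 1/(8.90) − 1/(42.6) = 0.08889, so d_i1 = 11.25 cm; m₁ = −d_i1/d_o1 = -0.2641.
d_o2 = 6.24 − (11.25) = -5.010 cm (virtual object).
Lens 2: 1/d_i2 = 1/(16.2) − 1/(-5.010) = 0.2613, so d_i2 = 3.827 cm; m₂ = −d_i2/d_o2 = +0.7638.
m = m₁·m₂ = (-0.2641)(+0.7638) = -0.202.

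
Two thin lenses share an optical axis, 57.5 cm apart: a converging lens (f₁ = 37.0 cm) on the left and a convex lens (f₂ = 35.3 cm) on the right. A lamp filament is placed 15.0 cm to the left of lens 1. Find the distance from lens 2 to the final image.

61.6 cm

Lens 1: 1/d_i1 = 1/f₁ − 1/d_o1 = 1/(37.0) − 1/(15.0) = -0.03964, so d_i1 = -25.23 cm.
The intermediate image is 25.23 cm to the left of lens 1 (virtual), which is 57.5 − (-25.23) = 82.73 cm to the left of lens 2, so d_o2 = +82.73 cm.
Lens 2: 1/d_i2 = 1/f₂ − 1/d_o2 = 1/(35.3) − 1/(82.73) = 0.01624, so d_i2 = 61.6 cm.
The final image is real, 61.6 cm to the right of lens 2 (overall magnification ≈ -1.3).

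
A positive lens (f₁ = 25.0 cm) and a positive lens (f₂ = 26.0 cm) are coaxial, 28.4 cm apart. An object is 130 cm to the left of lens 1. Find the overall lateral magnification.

m = -0.217

Lens 1: 1/d_i1 = 1/(25.0) − 1/(130) = 0.03231, so d_i1 = 30.95 cm; m₁ = −d_i1/d_o1 = -0.2381.
d_o2 = 28.4 − (30.95) = -2.550 cm (virtual object).
Lens 2: 1/d_i2 = 1/(26.0) − 1/(-2.550) = 0.4306, so d_i2 = 2.322 cm; m₂ = −d_i2/d_o2 = +0.9107.
m = m₁·m₂ = (-0.2381)(+0.9107) = -0.217.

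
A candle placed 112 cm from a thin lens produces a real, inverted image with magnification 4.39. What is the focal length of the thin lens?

f = 91.2 cm (converging)

m = −d_i/d_o ⇒ d_i = −m·d_o = −(-4.39)·(112) = 491.7 cm.
1/f = 1/d_o + 1/d_i = 1/(112) + 1/(491.7) = 0.01096, so f = 91.2 cm.
Since f is positive, the thin lens is converging.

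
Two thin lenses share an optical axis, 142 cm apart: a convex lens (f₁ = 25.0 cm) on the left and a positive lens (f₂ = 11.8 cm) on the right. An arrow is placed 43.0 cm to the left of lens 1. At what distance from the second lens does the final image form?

13.8 cm

Lens 1: 1/d_i1 = 1/f₁ − 1/d_o1 = 1/(25.0) − 1/(43.0) = 0.01674, so d_i1 = 59.72 cm.
The intermediate image is 59.72 cm to the right of lens 1, which is 142 − (59.72) = 82.28 cm to the left of lens 2, so d_o2 = +82.28 cm.
Lens 2: 1/d_i2 = 1/f₂ − 1/d_o2 = 1/(11.8) − 1/(82.28) = 0.07259, so d_i2 = 13.8 cm.
The final image is real, 13.8 cm to the right of lens 2 (overall magnification ≈ 0.23).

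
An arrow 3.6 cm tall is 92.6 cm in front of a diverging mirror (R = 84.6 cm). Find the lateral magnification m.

f = R/2 = 84.6/2 = 42.30 cm; for a diverging mirror, f = -42.30 cm.
1/d_i = 1/f − 1/d_o = 1/(-42.30) − 1/(92.6) = -0.03444, so d_i = -29.04 cm.
m = −d_i/d_o = −(-29.04)/(92.6) = +0.314.
The image is virtual, upright and reduced, behind the mirror.

m = +0.314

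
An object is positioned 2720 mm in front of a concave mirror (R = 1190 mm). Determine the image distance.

762 mm

f = R/2 = 1190/2 = 595.0 mm.
Mirror equation: 1/s_i = 1/f − 1/s_o = 1/(595.0) − 1/(2720) = 0.001681 − 0.0003676 = 0.001313, so s_i = 762 mm.
The image is real, inverted and reduced, in front of the mirror.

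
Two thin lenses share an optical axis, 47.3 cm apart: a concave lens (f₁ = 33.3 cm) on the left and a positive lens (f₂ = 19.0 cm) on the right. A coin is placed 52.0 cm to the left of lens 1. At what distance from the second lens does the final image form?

26.4 cm

Lens 1 is diverging, so f₁ = −33.3 cm.
Lens 1: 1/d_i1 = 1/f₁ − 1/d_o1 = 1/(-33.3) − 1/(52.0) = -0.04926, so d_i1 = -20.30 cm.
The intermediate image is 20.30 cm to the left of lens 1 (virtual), which is 47.3 − (-20.30) = 67.60 cm to the left of lens 2, so d_o2 = +67.60 cm.
Lens 2: 1/d_i2 = 1/f₂ − 1/d_o2 = 1/(19.0) − 1/(67.60) = 0.03784, so d_i2 = 26.4 cm.
The final image is real, 26.4 cm to the right of lens 2 (overall magnification ≈ -0.15).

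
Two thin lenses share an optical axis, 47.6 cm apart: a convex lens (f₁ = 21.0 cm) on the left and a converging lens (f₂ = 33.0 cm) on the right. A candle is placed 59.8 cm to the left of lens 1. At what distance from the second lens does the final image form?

Lens 1: 1/d_i1 = 1/f₁ − 1/d_o1 = 1/(21.0) − 1/(59.8) = 0.03090, so d_i1 = 32.37 cm.
The intermediate image is 32.37 cm to the right of lens 1, which is 47.6 − (32.37) = 15.23 cm to the left of lens 2, so d_o2 = +15.23 cm.
Lens 2: 1/d_i2 = 1/f₂ − 1/d_o2 = 1/(33.0) − 1/(15.23) = -0.03536, so d_i2 = -28.3 cm.
The final image is virtual, 28.3 cm to the left of lens 2 (overall magnification ≈ -1.0).

28.3 cm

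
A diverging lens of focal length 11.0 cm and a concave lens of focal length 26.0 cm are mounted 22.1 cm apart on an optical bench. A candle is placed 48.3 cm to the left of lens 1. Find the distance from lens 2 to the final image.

14.2 cm

Lens 1 is diverging, so f₁ = −11.0 cm.
Lens 1: 1/d_i1 = 1/f₁ − 1/d_o1 = 1/(-11.0) − 1/(48.3) = -0.1116, so d_i1 = -8.960 cm.
The intermediate image is 8.960 cm to the left of lens 1 (virtual), which is 22.1 − (-8.960) = 31.06 cm to the left of lens 2, so d_o2 = +31.06 cm.
Lens 2 is diverging, so f₂ = −26.0 cm.
Lens 2: 1/d_i2 = 1/f₂ − 1/d_o2 = 1/(-26.0) − 1/(31.06) = -0.07066, so d_i2 = -14.2 cm.
The final image is virtual, 14.2 cm to the left of lens 2 (overall magnification ≈ 0.085).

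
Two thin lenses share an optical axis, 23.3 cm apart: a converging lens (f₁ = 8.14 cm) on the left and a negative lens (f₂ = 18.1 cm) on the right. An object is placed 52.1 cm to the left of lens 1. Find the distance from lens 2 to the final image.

7.78 cm

Lens 1: 1/d_i1 = 1/f₁ − 1/d_o1 = 1/(8.14) − 1/(52.1) = 0.1037, so d_i1 = 9.647 cm.
The intermediate image is 9.647 cm to the right of lens 1, which is 23.3 − (9.647) = 13.65 cm to the left of lens 2, so d_o2 = +13.65 cm.
Lens 2 is diverging, so f₂ = −18.1 cm.
Lens 2: 1/d_i2 = 1/f₂ − 1/d_o2 = 1/(-18.1) − 1/(13.65) = -0.1285, so d_i2 = -7.78 cm.
The final image is virtual, 7.78 cm to the left of lens 2 (overall magnification ≈ -0.11).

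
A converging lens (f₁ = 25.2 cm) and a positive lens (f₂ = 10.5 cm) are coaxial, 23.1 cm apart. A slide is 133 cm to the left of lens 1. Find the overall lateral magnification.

m = -0.133

Lens 1: 1/d_i1 = 1/(25.2) − 1/(133) = 0.03216, so d_i1 = 31.09 cm; m₁ = −d_i1/d_o1 = -0.2338.
d_o2 = 23.1 − (31.09) = -7.990 cm (virtual object).
Lens 2: 1/d_i2 = 1/(10.5) − 1/(-7.990) = 0.2204, so d_i2 = 4.537 cm; m₂ = −d_i2/d_o2 = +0.5679.
m = m₁·m₂ = (-0.2338)(+0.5679) = -0.133.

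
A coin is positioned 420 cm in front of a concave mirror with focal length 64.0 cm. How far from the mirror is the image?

75.5 cm

Mirror equation: 1/q = 1/f − 1/p = 1/(64.00) − 1/(420) = 0.01562 − 0.002381 = 0.01324, so q = 75.5 cm.
The image is real, inverted and reduced, in front of the mirror.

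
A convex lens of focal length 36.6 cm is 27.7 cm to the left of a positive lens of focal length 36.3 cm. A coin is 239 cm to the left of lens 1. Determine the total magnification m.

m = -0.127

Lens 1: 1/d_i1 = 1/(36.6) − 1/(239) = 0.02314, so d_i1 = 43.22 cm; m₁ = −d_i1/d_o1 = -0.1808.
d_o2 = 27.7 − (43.22) = -15.52 cm (virtual object).
Lens 2: 1/d_i2 = 1/(36.3) − 1/(-15.52) = 0.09198, so d_i2 = 10.87 cm; m₂ = −d_i2/d_o2 = +0.7005.
m = m₁·m₂ = (-0.1808)(+0.7005) = -0.127.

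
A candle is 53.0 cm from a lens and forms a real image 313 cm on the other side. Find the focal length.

Real image ⇒ d_i = +313 cm.
1/f = 1/d_o + 1/d_i = 1/(53.0) + 1/(313) = 0.02206, so f = 45.3 cm.
Since f is positive, the lens is converging.

f = 45.3 cm (converging)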